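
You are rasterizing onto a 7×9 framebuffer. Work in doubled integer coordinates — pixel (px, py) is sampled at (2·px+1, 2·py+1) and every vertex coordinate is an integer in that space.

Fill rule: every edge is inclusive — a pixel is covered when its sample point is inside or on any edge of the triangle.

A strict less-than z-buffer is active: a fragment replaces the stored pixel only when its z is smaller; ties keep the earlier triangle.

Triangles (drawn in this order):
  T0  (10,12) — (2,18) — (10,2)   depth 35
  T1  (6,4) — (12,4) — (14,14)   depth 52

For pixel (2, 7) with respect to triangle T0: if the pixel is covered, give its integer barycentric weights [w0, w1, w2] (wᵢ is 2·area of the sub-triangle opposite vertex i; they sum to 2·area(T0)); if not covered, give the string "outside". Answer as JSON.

T0:
  2·area = 80
  edge (10, 12)→(2, 18): d=(-8,6) inclusive
  edge (2, 18)→(10, 2): d=(8,-16) inclusive
  edge (10, 2)→(10, 12): d=(0,10) inclusive
    (4,2)@(9, 5): e=[62,8,10] → X
    (5,2)@(11, 5): e=[50,40,-10] → .
    (4,3)@(9, 7): e=[46,24,10] → X
    (5,3)@(11, 7): e=[34,56,-10] → .
    (3,4)@(7, 9): e=[42,8,30] → X
    (5,4)@(11, 9): e=[18,72,-10] → .
    (3,5)@(7, 11): e=[26,24,30] → X
    (5,5)@(11, 11): e=[2,88,-10] → .
    (2,6)@(5, 13): e=[22,8,50] → X
    (4,6)@(9, 13): e=[-2,72,10] → .
    (2,7)@(5, 15): e=[6,24,50] → X
    (3,7)@(7, 15): e=[-6,56,30] → .
  covered (10 px):
    . . . . . . .
    . . . . . . .
    . . . . X . .
    . . . . X . .
    . . . X X . .
    . . . X X . .
    . . X X . . .
    . . X . . . .
    . X . . . . .
T1:
  2·area = 60
  edge (6, 4)→(12, 4): d=(6,0) inclusive
  edge (12, 4)→(14, 14): d=(2,10) inclusive
  edge (14, 14)→(6, 4): d=(-8,-10) inclusive
    (3,2)@(7, 5): e=[6,52,2] → X
    (4,2)@(9, 5): e=[6,32,22] → X
    (5,2)@(11, 5): e=[6,12,42] → X
    (6,2)@(13, 5): e=[6,-8,62] → .
    (3,3)@(7, 7): e=[18,56,-14] → .
    (4,3)@(9, 7): e=[18,36,6] → X
    (6,3)@(13, 7): e=[18,-4,46] → .
    (4,4)@(9, 9): e=[30,40,-10] → .
    (5,4)@(11, 9): e=[30,20,10] → X
    (6,4)@(13, 9): e=[30,0,30] → X  [on edge]
    (5,5)@(11, 11): e=[42,24,-6] → .
    (6,5)@(13, 11): e=[42,4,14] → X
  covered (8 px):
    . . . . . . .
    . . . . . . .
    . . . X X X .
    . . . . X X .
    . . . . . X X
    . . . . . . X
    . . . . . . .
    . . . . . . .
    . . . . . . .

Answer: [24,50,6]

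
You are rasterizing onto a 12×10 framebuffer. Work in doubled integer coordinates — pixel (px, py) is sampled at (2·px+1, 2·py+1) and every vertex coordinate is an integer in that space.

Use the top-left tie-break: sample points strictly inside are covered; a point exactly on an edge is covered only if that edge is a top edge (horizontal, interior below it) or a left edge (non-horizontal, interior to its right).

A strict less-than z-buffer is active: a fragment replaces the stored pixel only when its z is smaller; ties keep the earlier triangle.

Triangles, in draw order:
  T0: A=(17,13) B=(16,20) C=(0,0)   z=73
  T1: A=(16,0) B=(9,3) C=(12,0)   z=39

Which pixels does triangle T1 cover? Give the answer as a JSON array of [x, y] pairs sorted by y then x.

T0:
  2·area = 132
  edge (17, 13)→(16, 20): d=(-1,7) right/bottom  bias=-1
  edge (16, 20)→(0, 0): d=(-16,-20) top-left  bias=+0
  edge (0, 0)→(17, 13): d=(17,13) right/bottom  bias=-1
    (0,0)@(1, 1): e=[124,4,4] → X
    (1,0)@(3, 1): e=[110,44,-22] → .
    (0,1)@(1, 3): e=[122,-28,38] → .
    (1,1)@(3, 3): e=[108,12,12] → X
    (2,1)@(5, 3): e=[94,52,-14] → .
    (1,2)@(3, 5): e=[106,-20,46] → .
    (2,2)@(5, 5): e=[92,20,20] → X
    (3,2)@(7, 5): e=[78,60,-6] → .
    (2,3)@(5, 7): e=[90,-12,54] → .
    (3,3)@(7, 7): e=[76,28,28] → X
    (4,3)@(9, 7): e=[62,68,2] → X
    (5,3)@(11, 7): e=[48,108,-24] → .
    (8,6)@(17, 13): e=[0,132,0] → .  [on edge]
  covered (16 px):
    X . . . . . . . . . . .
    . X . . . . . . . . . .
    . . X . . . . . . . . .
    . . . X X . . . . . . .
    . . . . X X . . . . . .
    . . . . X X X . . . . .
    . . . . . X X X . . . .
    . . . . . . X X . . . .
    . . . . . . . X . . . .
    . . . . . . . . . . . .
T1:
  2·area = 12
  edge (16, 0)→(9, 3): d=(-7,3) right/bottom  bias=-1
  edge (9, 3)→(12, 0): d=(3,-3) top-left  bias=+0
  edge (12, 0)→(16, 0): d=(4,0) top-left  bias=+0
    (5,0)@(11, 1): e=[8,0,4] → X  [on edge]
    (6,0)@(13, 1): e=[2,6,4] → X
    (7,0)@(15, 1): e=[-4,12,4] → .
    (4,1)@(9, 3): e=[0,0,12] → .  [on edge]
    (5,1)@(11, 3): e=[-6,6,12] → .
    (6,1)@(13, 3): e=[-12,12,12] → .
    (3,2)@(7, 5): e=[-8,0,20] → .  [on edge]
    (2,3)@(5, 7): e=[-16,0,28] → .  [on edge]
    (1,4)@(3, 9): e=[-24,0,36] → .  [on edge]
    (0,5)@(1, 11): e=[-32,0,44] → .  [on edge]
  covered (2 px):
    . . . . . X X . . . . .
    . . . . . . . . . . . .
    . . . . . . . . . . . .
    . . . . . . . . . . . .
    . . . . . . . . . . . .
    . . . . . . . . . . . .
    . . . . . . . . . . . .
    . . . . . . . . . . . .
    . . . . . . . . . . . .
    . . . . . . . . . . . .

Answer: [[5,0],[6,0]]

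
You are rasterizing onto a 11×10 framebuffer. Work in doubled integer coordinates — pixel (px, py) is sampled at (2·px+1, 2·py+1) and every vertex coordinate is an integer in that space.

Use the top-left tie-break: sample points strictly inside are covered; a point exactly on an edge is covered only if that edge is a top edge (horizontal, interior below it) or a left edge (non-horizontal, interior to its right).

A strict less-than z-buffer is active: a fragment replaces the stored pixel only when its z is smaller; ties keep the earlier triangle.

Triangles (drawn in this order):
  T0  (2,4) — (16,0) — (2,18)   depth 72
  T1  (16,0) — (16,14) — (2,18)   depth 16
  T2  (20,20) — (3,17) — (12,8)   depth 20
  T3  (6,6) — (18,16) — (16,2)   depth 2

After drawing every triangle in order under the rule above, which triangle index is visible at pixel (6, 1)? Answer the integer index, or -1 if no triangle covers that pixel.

T0:
  2·area = 196
  edge (2, 4)→(16, 0): d=(14,-4) top-left  bias=+0
  edge (16, 0)→(2, 18): d=(-14,18) right/bottom  bias=-1
  edge (2, 18)→(2, 4): d=(0,-14) top-left  bias=+0
    (6,0)@(13, 1): e=[2,40,154] → █
    (7,0)@(15, 1): e=[10,4,182] → █
    (8,0)@(17, 1): e=[18,-32,210] → ·
    (3,1)@(7, 3): e=[6,120,70] → █
    (4,1)@(9, 3): e=[14,84,98] → █
    (5,1)@(11, 3): e=[22,48,126] → █
    (7,1)@(15, 3): e=[38,-24,182] → ·
    (1,2)@(3, 5): e=[18,164,14] → █
    (2,2)@(5, 5): e=[26,128,42] → █
    (6,2)@(13, 5): e=[58,-16,154] → ·
    (1,3)@(3, 7): e=[46,136,14] → █
    (5,3)@(11, 7): e=[78,-8,126] → ·
    (4,4)@(9, 9): e=[98,0,98] → ·  [on edge]
  covered (24 px):
    · · · · · · █ █ · · ·
    · · · █ █ █ █ · · · ·
    · █ █ █ █ █ · · · · ·
    · █ █ █ █ · · · · · ·
    · █ █ █ · · · · · · ·
    · █ █ █ · · · · · · ·
    · █ █ · · · · · · · ·
    · █ · · · · · · · · ·
    · · · · · · · · · · ·
    · · · · · · · · · · ·
T1:
  2·area = 196
  edge (16, 0)→(16, 14): d=(0,14) right/bottom  bias=-1
  edge (16, 14)→(2, 18): d=(-14,4) right/bottom  bias=-1
  edge (2, 18)→(16, 0): d=(14,-18) top-left  bias=+0
    (7,1)@(15, 3): e=[14,158,24] → █
    (8,1)@(17, 3): e=[-14,150,60] → ·
    (6,2)@(13, 5): e=[42,138,16] → █
    (8,2)@(17, 5): e=[-14,122,88] → ·
    (5,3)@(11, 7): e=[70,118,8] → █
    (8,3)@(17, 7): e=[-14,94,116] → ·
    (4,4)@(9, 9): e=[98,98,0] → █  [on edge]
    (8,4)@(17, 9): e=[-14,66,144] → ·
    (4,5)@(9, 11): e=[98,70,28] → █
    (8,5)@(17, 11): e=[-14,38,172] → ·
    (3,6)@(7, 13): e=[126,50,20] → █
    (8,6)@(17, 13): e=[-14,10,200] → ·
  covered (25 px):
    · · · · · · · · · · ·
    · · · · · · · █ · · ·
    · · · · · · █ █ · · ·
    · · · · · █ █ █ · · ·
    · · · · █ █ █ █ · · ·
    · · · · █ █ █ █ · · ·
    · · · █ █ █ █ █ · · ·
    · · █ █ █ █ · · · · ·
    · █ █ · · · · · · · ·
    · · · · · · · · · · ·
T2:
  2·area = 180
  edge (20, 20)→(3, 17): d=(-17,-3) top-left  bias=+0
  edge (3, 17)→(12, 8): d=(9,-9) top-left  bias=+0
  edge (12, 8)→(20, 20): d=(8,12) right/bottom  bias=-1
    (9,0)@(19, 1): e=[320,0,-140] → ·  [on edge]
    (8,1)@(17, 3): e=[280,0,-100] → ·  [on edge]
    (7,2)@(15, 5): e=[240,0,-60] → ·  [on edge]
    (6,3)@(13, 7): e=[200,0,-20] → ·  [on edge]
    (5,4)@(11, 9): e=[160,0,20] → █  [on edge]
    (6,4)@(13, 9): e=[166,18,-4] → ·
    (4,5)@(9, 11): e=[120,0,60] → █  [on edge]
    (6,5)@(13, 11): e=[132,36,12] → █
    (7,5)@(15, 11): e=[138,54,-12] → ·
    (3,6)@(7, 13): e=[80,0,100] → █  [on edge]
    (7,6)@(15, 13): e=[104,72,4] → █
    (8,6)@(17, 13): e=[110,90,-20] → ·
    (2,7)@(5, 15): e=[40,0,140] → █  [on edge]
    (1,8)@(3, 17): e=[0,0,180] → █  [on edge]
    (0,9)@(1, 19): e=[-40,0,220] → ·  [on edge]
  covered (26 px):
    · · · · · · · · · · ·
    · · · · · · · · · · ·
    · · · · · · · · · · ·
    · · · · · · · · · · ·
    · · · · · █ · · · · ·
    · · · · █ █ █ · · · ·
    · · · █ █ █ █ █ · · ·
    · · █ █ █ █ █ █ · · ·
    · █ █ █ █ █ █ █ █ · ·
    · · · · · · · █ █ █ ·
T3:
  2·area = 148  (B↔C swapped to make it positive)
  edge (6, 6)→(16, 2): d=(10,-4) top-left  bias=+0
  edge (16, 2)→(18, 16): d=(2,14) right/bottom  bias=-1
  edge (18, 16)→(6, 6): d=(-12,-10) top-left  bias=+0
    (7,1)@(15, 3): e=[6,16,126] → █
    (8,1)@(17, 3): e=[14,-12,146] → ·
    (4,2)@(9, 5): e=[2,104,42] → █
    (5,2)@(11, 5): e=[10,76,62] → █
    (6,2)@(13, 5): e=[18,48,82] → █
    (8,2)@(17, 5): e=[34,-8,122] → ·
    (4,3)@(9, 7): e=[22,108,18] → █
    (8,3)@(17, 7): e=[54,-4,98] → ·
    (4,4)@(9, 9): e=[42,112,-6] → ·
    (5,4)@(11, 9): e=[50,84,14] → █
    (8,4)@(17, 9): e=[74,0,74] → ·  [on edge]
    (5,5)@(11, 11): e=[70,88,-10] → ·
  covered (18 px):
    · · · · · · · · · · ·
    · · · · · · · █ · · ·
    · · · · █ █ █ █ · · ·
    · · · · █ █ █ █ · · ·
    · · · · · █ █ █ · · ·
    · · · · · · █ █ █ · ·
    · · · · · · · █ █ · ·
    · · · · · · · · █ · ·
    · · · · · · · · · · ·
    · · · · · · · · · · ·

Z-buffer (winner per pixel, '.' = empty):
  . . . . . . 0 0 . . .
  . . . 0 0 0 0 3 . . .
  . 0 0 0 3 3 3 3 . . .
  . 0 0 0 3 3 3 3 . . .
  . 0 0 0 1 3 3 3 . . .
  . 0 0 0 1 1 3 3 3 . .
  . 0 0 1 1 1 1 3 3 . .
  . 0 1 1 1 1 2 2 3 . .
  . 1 1 2 2 2 2 2 2 . .
  . . . . . . . 2 2 2 .

Result: 0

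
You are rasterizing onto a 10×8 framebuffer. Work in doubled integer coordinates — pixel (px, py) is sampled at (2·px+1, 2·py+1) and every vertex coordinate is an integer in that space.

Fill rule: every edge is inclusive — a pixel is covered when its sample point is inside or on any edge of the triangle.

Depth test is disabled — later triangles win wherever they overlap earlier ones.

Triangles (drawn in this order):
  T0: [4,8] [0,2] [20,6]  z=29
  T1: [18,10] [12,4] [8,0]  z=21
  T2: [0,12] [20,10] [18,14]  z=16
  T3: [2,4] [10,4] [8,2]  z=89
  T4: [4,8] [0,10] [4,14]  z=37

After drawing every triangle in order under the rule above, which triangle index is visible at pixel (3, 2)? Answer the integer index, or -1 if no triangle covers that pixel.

T0:
  2·area = 104
  edge (4, 8)→(0, 2): d=(-4,-6) inclusive
  edge (0, 2)→(20, 6): d=(20,4) inclusive
  edge (20, 6)→(4, 8): d=(-16,2) inclusive
    (0,1)@(1, 3): e=[2,16,86] → #
    (1,1)@(3, 3): e=[14,8,82] → #
    (2,1)@(5, 3): e=[26,0,78] → #  [on edge]
    (3,1)@(7, 3): e=[38,-8,74] → ·
    (0,2)@(1, 5): e=[-6,56,54] → ·
    (1,2)@(3, 5): e=[6,48,50] → #
    (3,2)@(7, 5): e=[30,32,42] → #
    (4,2)@(9, 5): e=[42,24,38] → #
    (5,2)@(11, 5): e=[54,16,34] → #
    (6,2)@(13, 5): e=[66,8,30] → #
    (7,2)@(15, 5): e=[78,0,26] → #  [on edge]
    (8,2)@(17, 5): e=[90,-8,22] → ·
  covered (14 px):
    · · · · · · · · · ·
    # # # · · · · · · ·
    · # # # # # # # · ·
    · · # # # # · · · ·
    · · · · · · · · · ·
    · · · · · · · · · ·
    · · · · · · · · · ·
    · · · · · · · · · ·
T1:
  degenerate (2·area = 0) — covers nothing
T2:
  2·area = 76
  edge (0, 12)→(20, 10): d=(20,-2) inclusive
  edge (20, 10)→(18, 14): d=(-2,4) inclusive
  edge (18, 14)→(0, 12): d=(-18,-2) inclusive
    (5,5)@(11, 11): e=[2,34,40] → #
    (6,5)@(13, 11): e=[6,26,44] → #
    (7,5)@(15, 11): e=[10,18,48] → #
    (8,5)@(17, 11): e=[14,10,52] → #
    (9,5)@(19, 11): e=[18,2,56] → #
    (4,6)@(9, 13): e=[38,38,0] → #  [on edge]
    (9,6)@(19, 13): e=[58,-2,20] → ·
    (4,7)@(9, 15): e=[78,34,-36] → ·
    (5,7)@(11, 15): e=[82,26,-32] → ·
    (6,7)@(13, 15): e=[86,18,-28] → ·
    (7,7)@(15, 15): e=[90,10,-24] → ·
    (8,7)@(17, 15): e=[94,2,-20] → ·
  covered (10 px):
    · · · · · · · · · ·
    · · · · · · · · · ·
    · · · · · · · · · ·
    · · · · · · · · · ·
    · · · · · · · · · ·
    · · · · · # # # # #
    · · · · # # # # # ·
    · · · · · · · · · ·
T3:
  2·area = 16  (B↔C swapped to make it positive)
  edge (2, 4)→(8, 2): d=(6,-2) inclusive
  edge (8, 2)→(10, 4): d=(2,2) inclusive
  edge (10, 4)→(2, 4): d=(-8,0) inclusive
    (3,0)@(7, 1): e=[-8,0,24] → ·  [on edge]
    (5,0)@(11, 1): e=[0,-8,24] → ·  [on edge]
    (2,1)@(5, 3): e=[0,8,8] → #  [on edge]
    (3,1)@(7, 3): e=[4,4,8] → #
    (4,1)@(9, 3): e=[8,0,8] → #  [on edge]
    (5,1)@(11, 3): e=[12,-4,8] → ·
    (2,2)@(5, 5): e=[12,12,-8] → ·
    (3,2)@(7, 5): e=[16,8,-8] → ·
    (4,2)@(9, 5): e=[20,4,-8] → ·
    (5,2)@(11, 5): e=[24,0,-8] → ·  [on edge]
    (6,3)@(13, 7): e=[40,0,-24] → ·  [on edge]
    (7,4)@(15, 9): e=[56,0,-40] → ·  [on edge]
    (8,5)@(17, 11): e=[72,0,-56] → ·  [on edge]
    (9,6)@(19, 13): e=[88,0,-72] → ·  [on edge]
  covered (3 px):
    · · · · · · · · · ·
    · · # # # · · · · ·
    · · · · · · · · · ·
    · · · · · · · · · ·
    · · · · · · · · · ·
    · · · · · · · · · ·
    · · · · · · · · · ·
    · · · · · · · · · ·
T4:
  2·area = 24  (B↔C swapped to make it positive)
  edge (4, 8)→(4, 14): d=(0,6) inclusive
  edge (4, 14)→(0, 10): d=(-4,-4) inclusive
  edge (0, 10)→(4, 8): d=(4,-2) inclusive
    (1,4)@(3, 9): e=[6,16,2] → #
    (2,4)@(5, 9): e=[-6,24,6] → ·
    (0,5)@(1, 11): e=[18,0,6] → #  [on edge]
    (2,5)@(5, 11): e=[-6,16,14] → ·
    (0,6)@(1, 13): e=[18,-8,14] → ·
    (1,6)@(3, 13): e=[6,0,18] → #  [on edge]
    (2,6)@(5, 13): e=[-6,8,22] → ·
    (1,7)@(3, 15): e=[6,-8,26] → ·
    (2,7)@(5, 15): e=[-6,0,30] → ·  [on edge]
  covered (4 px):
    · · · · · · · · · ·
    · · · · · · · · · ·
    · · · · · · · · · ·
    · · · · · · · · · ·
    · # · · · · · · · ·
    # # · · · · · · · ·
    · # · · · · · · · ·
    · · · · · · · · · ·

Z-buffer (winner per pixel, '.' = empty):
  . . . . . . . . . .
  0 0 3 3 3 . . . . .
  . 0 0 0 0 0 0 0 . .
  . . 0 0 0 0 . . . .
  . 4 . . . . . . . .
  4 4 . . . 2 2 2 2 2
  . 4 . . 2 2 2 2 2 .
  . . . . . . . . . .

Final: 0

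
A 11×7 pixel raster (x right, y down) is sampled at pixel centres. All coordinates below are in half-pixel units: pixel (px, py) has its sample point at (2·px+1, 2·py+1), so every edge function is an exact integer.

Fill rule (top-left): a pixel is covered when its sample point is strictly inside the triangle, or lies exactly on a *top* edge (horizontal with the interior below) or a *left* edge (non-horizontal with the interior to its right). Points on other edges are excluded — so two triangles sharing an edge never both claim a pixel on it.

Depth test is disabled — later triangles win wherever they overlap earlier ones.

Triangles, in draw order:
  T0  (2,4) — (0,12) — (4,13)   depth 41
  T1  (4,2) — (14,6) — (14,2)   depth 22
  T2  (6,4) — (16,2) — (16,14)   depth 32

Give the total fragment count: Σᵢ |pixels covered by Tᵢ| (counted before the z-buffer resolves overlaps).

T0:
  2·area = 34  (B↔C swapped to make it positive)
  edge (2, 4)→(4, 13): d=(2,9) right/bottom  bias=-1
  edge (4, 13)→(0, 12): d=(-4,-1) top-left  bias=+0
  edge (0, 12)→(2, 4): d=(2,-8) top-left  bias=+0
    (0,4)@(1, 9): e=[19,13,2] → █
    (1,4)@(3, 9): e=[1,15,18] → █
    (2,4)@(5, 9): e=[-17,17,34] → ·
    (0,5)@(1, 11): e=[23,5,6] → █
    (2,5)@(5, 11): e=[-13,9,38] → ·
    (0,6)@(1, 13): e=[27,-3,10] → ·
    (1,6)@(3, 13): e=[9,-1,26] → ·
  covered (4 px):
    · · · · · · · · · · ·
    · · · · · · · · · · ·
    · · · · · · · · · · ·
    · · · · · · · · · · ·
    █ █ · · · · · · · · ·
    █ █ · · · · · · · · ·
    · · · · · · · · · · ·
T1:
  2·area = 40  (B↔C swapped to make it positive)
  edge (4, 2)→(14, 2): d=(10,0) top-left  bias=+0
  edge (14, 2)→(14, 6): d=(0,4) right/bottom  bias=-1
  edge (14, 6)→(4, 2): d=(-10,-4) top-left  bias=+0
    (3,1)@(7, 3): e=[10,28,2] → █
    (4,1)@(9, 3): e=[10,20,10] → █
    (5,1)@(11, 3): e=[10,12,18] → █
    (6,1)@(13, 3): e=[10,4,26] → █
    (7,1)@(15, 3): e=[10,-4,34] → ·
    (3,2)@(7, 5): e=[30,28,-18] → ·
    (4,2)@(9, 5): e=[30,20,-10] → ·
    (5,2)@(11, 5): e=[30,12,-2] → ·
    (6,2)@(13, 5): e=[30,4,6] → █
    (7,2)@(15, 5): e=[30,-4,14] → ·
    (6,3)@(13, 7): e=[50,4,-14] → ·
  covered (5 px):
    · · · · · · · · · · ·
    · · · █ █ █ █ · · · ·
    · · · · · · █ · · · ·
    · · · · · · · · · · ·
    · · · · · · · · · · ·
    · · · · · · · · · · ·
    · · · · · · · · · · ·
T2:
  2·area = 120
  edge (6, 4)→(16, 2): d=(10,-2) top-left  bias=+0
  edge (16, 2)→(16, 14): d=(0,12) right/bottom  bias=-1
  edge (16, 14)→(6, 4): d=(-10,-10) top-left  bias=+0
    (1,0)@(3, 1): e=[-36,156,0] → ·  [on edge]
    (10,0)@(21, 1): e=[0,-60,180] → ·  [on edge]
    (2,1)@(5, 3): e=[-12,132,0] → ·  [on edge]
    (5,1)@(11, 3): e=[0,60,60] → █  [on edge]
    (6,1)@(13, 3): e=[4,36,80] → █
    (7,1)@(15, 3): e=[8,12,100] → █
    (8,1)@(17, 3): e=[12,-12,120] → ·
    (0,2)@(1, 5): e=[0,180,-60] → ·  [on edge]
    (3,2)@(7, 5): e=[12,108,0] → █  [on edge]
    (4,2)@(9, 5): e=[16,84,20] → █
    (8,2)@(17, 5): e=[32,-12,100] → ·
    (3,3)@(7, 7): e=[32,108,-20] → ·
    (4,3)@(9, 7): e=[36,84,0] → █  [on edge]
    (5,4)@(11, 9): e=[60,60,0] → █  [on edge]
    (6,5)@(13, 11): e=[84,36,0] → █  [on edge]
    (7,6)@(15, 13): e=[108,12,0] → █  [on edge]
  covered (18 px):
    · · · · · · · · · · ·
    · · · · · █ █ █ · · ·
    · · · █ █ █ █ █ · · ·
    · · · · █ █ █ █ · · ·
    · · · · · █ █ █ · · ·
    · · · · · · █ █ · · ·
    · · · · · · · █ · · ·

Result: 27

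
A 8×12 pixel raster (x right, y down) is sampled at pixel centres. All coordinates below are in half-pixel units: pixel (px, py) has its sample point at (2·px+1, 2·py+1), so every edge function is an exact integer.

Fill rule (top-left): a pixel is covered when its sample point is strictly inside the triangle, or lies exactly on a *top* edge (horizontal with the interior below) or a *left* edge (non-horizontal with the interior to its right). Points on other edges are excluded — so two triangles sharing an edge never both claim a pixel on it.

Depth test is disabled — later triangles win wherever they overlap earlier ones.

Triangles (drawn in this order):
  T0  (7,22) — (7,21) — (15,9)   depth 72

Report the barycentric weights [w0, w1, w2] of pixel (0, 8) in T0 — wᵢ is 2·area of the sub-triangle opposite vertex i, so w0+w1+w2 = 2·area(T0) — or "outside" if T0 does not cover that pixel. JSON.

T0:
  2·area = 8
  edge (7, 22)→(7, 21): d=(0,-1) top-left  bias=+0
  edge (7, 21)→(15, 9): d=(8,-12) top-left  bias=+0
  edge (15, 9)→(7, 22): d=(-8,13) right/bottom  bias=-1
    (3,0)@(7, 1): e=[0,-160,168] → ·  [on edge]
    (3,1)@(7, 3): e=[0,-144,152] → ·  [on edge]
    (3,2)@(7, 5): e=[0,-128,136] → ·  [on edge]
    (3,3)@(7, 7): e=[0,-112,120] → ·  [on edge]
    (3,4)@(7, 9): e=[0,-96,104] → ·  [on edge]
    (7,4)@(15, 9): e=[8,0,0] → ·  [on edge]
    (3,5)@(7, 11): e=[0,-80,88] → ·  [on edge]
    (3,6)@(7, 13): e=[0,-64,72] → ·  [on edge]
    (3,7)@(7, 15): e=[0,-48,56] → ·  [on edge]
    (5,7)@(11, 15): e=[4,0,4] → █  [on edge]
    (6,7)@(13, 15): e=[6,24,-22] → ·
    (3,8)@(7, 17): e=[0,-32,40] → ·  [on edge]
    (3,9)@(7, 19): e=[0,-16,24] → ·  [on edge]
    (3,10)@(7, 21): e=[0,0,8] → █  [on edge]
    (3,11)@(7, 23): e=[0,16,-8] → ·  [on edge]
  covered (2 px):
    · · · · · · · ·
    · · · · · · · ·
    · · · · · · · ·
    · · · · · · · ·
    · · · · · · · ·
    · · · · · · · ·
    · · · · · · · ·
    · · · · · █ · ·
    · · · · · · · ·
    · · · · · · · ·
    · · · █ · · · ·
    · · · · · · · ·

Answer: "outside"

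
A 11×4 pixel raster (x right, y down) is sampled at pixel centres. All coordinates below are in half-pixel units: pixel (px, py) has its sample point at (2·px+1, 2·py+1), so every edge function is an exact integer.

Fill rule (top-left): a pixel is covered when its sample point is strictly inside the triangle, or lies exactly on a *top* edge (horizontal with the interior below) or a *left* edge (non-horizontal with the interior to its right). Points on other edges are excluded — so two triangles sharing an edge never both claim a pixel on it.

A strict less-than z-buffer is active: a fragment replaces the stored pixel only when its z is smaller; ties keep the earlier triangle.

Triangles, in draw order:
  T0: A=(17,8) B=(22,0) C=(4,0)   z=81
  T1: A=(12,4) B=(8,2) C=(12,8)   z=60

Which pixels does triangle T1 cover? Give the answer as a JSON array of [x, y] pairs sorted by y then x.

T0:
  2·area = 144  (B↔C swapped to make it positive)
  edge (17, 8)→(4, 0): d=(-13,-8) top-left  bias=+0
  edge (4, 0)→(22, 0): d=(18,0) top-left  bias=+0
  edge (22, 0)→(17, 8): d=(-5,8) right/bottom  bias=-1
    (3,0)@(7, 1): e=[11,18,115] → X
    (4,0)@(9, 1): e=[27,18,99] → X
    (5,0)@(11, 1): e=[43,18,83] → X
    (6,0)@(13, 1): e=[59,18,67] → X
    (7,0)@(15, 1): e=[75,18,51] → X
    (8,0)@(17, 1): e=[91,18,35] → X
    (9,0)@(19, 1): e=[107,18,19] → X
    (10,0)@(21, 1): e=[123,18,3] → X
    (3,1)@(7, 3): e=[-15,54,105] → .
    (4,1)@(9, 3): e=[1,54,89] → X
    (10,1)@(21, 3): e=[97,54,-7] → .
    (4,2)@(9, 5): e=[-25,90,79] → .
  covered (18 px):
    . . . X X X X X X X X
    . . . . X X X X X X .
    . . . . . . X X X . .
    . . . . . . . . X . .
T1:
  2·area = 16  (B↔C swapped to make it positive)
  edge (12, 4)→(12, 8): d=(0,4) right/bottom  bias=-1
  edge (12, 8)→(8, 2): d=(-4,-6) top-left  bias=+0
  edge (8, 2)→(12, 4): d=(4,2) right/bottom  bias=-1
    (4,1)@(9, 3): e=[12,2,2] → X
    (5,1)@(11, 3): e=[4,14,-2] → .
    (4,2)@(9, 5): e=[12,-6,10] → .
    (5,2)@(11, 5): e=[4,6,6] → X
    (6,2)@(13, 5): e=[-4,18,2] → .
    (5,3)@(11, 7): e=[4,-2,14] → .
  covered (2 px):
    . . . . . . . . . . .
    . . . . X . . . . . .
    . . . . . X . . . . .
    . . . . . . . . . . .

Final: [[4,1],[5,2]]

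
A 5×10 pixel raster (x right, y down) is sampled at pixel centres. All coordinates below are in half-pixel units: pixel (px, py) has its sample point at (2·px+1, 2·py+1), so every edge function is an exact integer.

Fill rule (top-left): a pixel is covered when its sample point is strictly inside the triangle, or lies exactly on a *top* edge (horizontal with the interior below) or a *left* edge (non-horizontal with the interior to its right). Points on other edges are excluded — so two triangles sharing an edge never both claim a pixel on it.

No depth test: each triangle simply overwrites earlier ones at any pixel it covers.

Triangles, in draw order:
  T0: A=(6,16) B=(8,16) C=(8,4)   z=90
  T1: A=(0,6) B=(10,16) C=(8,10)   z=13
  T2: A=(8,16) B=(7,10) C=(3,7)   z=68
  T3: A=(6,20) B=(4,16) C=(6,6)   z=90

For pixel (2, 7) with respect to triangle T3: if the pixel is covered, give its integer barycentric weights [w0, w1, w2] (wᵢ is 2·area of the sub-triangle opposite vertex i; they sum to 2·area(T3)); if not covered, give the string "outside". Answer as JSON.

T0:
  2·area = 24  (B↔C swapped to make it positive)
  edge (6, 16)→(8, 4): d=(2,-12) top-left  bias=+0
  edge (8, 4)→(8, 16): d=(0,12) right/bottom  bias=-1
  edge (8, 16)→(6, 16): d=(-2,0) right/bottom  bias=-1
    (3,5)@(7, 11): e=[2,12,10] → #
    (4,5)@(9, 11): e=[26,-12,10] → ·
    (3,6)@(7, 13): e=[6,12,6] → #
    (4,6)@(9, 13): e=[30,-12,6] → ·
    (3,7)@(7, 15): e=[10,12,2] → #
    (4,7)@(9, 15): e=[34,-12,2] → ·
    (3,8)@(7, 17): e=[14,12,-2] → ·
  covered (3 px):
    · · · · ·
    · · · · ·
    · · · · ·
    · · · · ·
    · · · · ·
    · · · # ·
    · · · # ·
    · · · # ·
    · · · · ·
    · · · · ·
T1:
  2·area = 40  (B↔C swapped to make it positive)
  edge (0, 6)→(8, 10): d=(8,4) right/bottom  bias=-1
  edge (8, 10)→(10, 16): d=(2,6) right/bottom  bias=-1
  edge (10, 16)→(0, 6): d=(-10,-10) top-left  bias=+0
    (2,0)@(5, 1): e=[-60,0,100] → ·  [on edge]
    (0,3)@(1, 7): e=[4,36,0] → #  [on edge]
    (1,3)@(3, 7): e=[-4,24,20] → ·
    (3,3)@(7, 7): e=[-20,0,60] → ·  [on edge]
    (0,4)@(1, 9): e=[20,40,-20] → ·
    (1,4)@(3, 9): e=[12,28,0] → #  [on edge]
    (2,4)@(5, 9): e=[4,16,20] → #
    (3,4)@(7, 9): e=[-4,4,40] → ·
    (1,5)@(3, 11): e=[28,32,-20] → ·
    (2,5)@(5, 11): e=[20,20,0] → #  [on edge]
    (3,5)@(7, 11): e=[12,8,20] → #
    (4,5)@(9, 11): e=[4,-4,40] → ·
    (3,6)@(7, 13): e=[28,12,0] → #  [on edge]
    (4,6)@(9, 13): e=[20,0,20] → ·  [on edge]
    (4,7)@(9, 15): e=[36,4,0] → #  [on edge]
  covered (7 px):
    · · · · ·
    · · · · ·
    · · · · ·
    # · · · ·
    · # # · ·
    · · # # ·
    · · · # ·
    · · · · #
    · · · · ·
    · · · · ·
T2:
  2·area = 21  (B↔C swapped to make it positive)
  edge (8, 16)→(3, 7): d=(-5,-9) top-left  bias=+0
  edge (3, 7)→(7, 10): d=(4,3) right/bottom  bias=-1
  edge (7, 10)→(8, 16): d=(1,6) right/bottom  bias=-1
    (1,3)@(3, 7): e=[0,0,21] → ·  [on edge]
    (2,4)@(5, 9): e=[8,2,11] → #
    (3,4)@(7, 9): e=[26,-4,-1] → ·
    (2,5)@(5, 11): e=[-2,10,13] → ·
    (3,5)@(7, 11): e=[16,4,1] → #
    (4,5)@(9, 11): e=[34,-2,-11] → ·
    (3,6)@(7, 13): e=[6,12,3] → #
    (4,6)@(9, 13): e=[24,6,-9] → ·
    (3,7)@(7, 15): e=[-4,20,5] → ·
  covered (3 px):
    · · · · ·
    · · · · ·
    · · · · ·
    · · · · ·
    · · # · ·
    · · · # ·
    · · · # ·
    · · · · ·
    · · · · ·
    · · · · ·
T3:
  2·area = 28
  edge (6, 20)→(4, 16): d=(-2,-4) top-left  bias=+0
  edge (4, 16)→(6, 6): d=(2,-10) top-left  bias=+0
  edge (6, 6)→(6, 20): d=(0,14) right/bottom  bias=-1
    (3,0)@(7, 1): e=[42,0,-14] → ·  [on edge]
    (2,5)@(5, 11): e=[14,0,14] → #  [on edge]
    (3,5)@(7, 11): e=[22,20,-14] → ·
    (2,6)@(5, 13): e=[10,4,14] → #
    (3,6)@(7, 13): e=[18,24,-14] → ·
    (2,7)@(5, 15): e=[6,8,14] → #
    (3,7)@(7, 15): e=[14,28,-14] → ·
    (2,8)@(5, 17): e=[2,12,14] → #
    (3,8)@(7, 17): e=[10,32,-14] → ·
    (2,9)@(5, 19): e=[-2,16,14] → ·
  covered (4 px):
    · · · · ·
    · · · · ·
    · · · · ·
    · · · · ·
    · · · · ·
    · · # · ·
    · · # · ·
    · · # · ·
    · · # · ·
    · · · · ·

Result: [8,14,6]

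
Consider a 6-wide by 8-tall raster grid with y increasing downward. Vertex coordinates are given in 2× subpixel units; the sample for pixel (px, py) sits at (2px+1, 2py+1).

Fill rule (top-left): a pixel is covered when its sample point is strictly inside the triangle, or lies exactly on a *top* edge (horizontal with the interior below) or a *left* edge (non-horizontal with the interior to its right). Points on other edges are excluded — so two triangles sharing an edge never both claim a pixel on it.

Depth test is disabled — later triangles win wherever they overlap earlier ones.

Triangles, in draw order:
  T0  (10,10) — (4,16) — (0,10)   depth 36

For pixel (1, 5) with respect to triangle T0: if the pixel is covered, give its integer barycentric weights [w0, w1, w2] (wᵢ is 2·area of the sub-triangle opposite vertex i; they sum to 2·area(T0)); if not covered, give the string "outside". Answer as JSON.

T0:
  2·area = 60
  edge (10, 10)→(4, 16): d=(-6,6) right/bottom  bias=-1
  edge (4, 16)→(0, 10): d=(-4,-6) top-left  bias=+0
  edge (0, 10)→(10, 10): d=(10,0) top-left  bias=+0
    (5,4)@(11, 9): e=[0,70,-10] → .  [on edge]
    (0,5)@(1, 11): e=[48,2,10] → X
    (1,5)@(3, 11): e=[36,14,10] → X
    (2,5)@(5, 11): e=[24,26,10] → X
    (3,5)@(7, 11): e=[12,38,10] → X
    (4,5)@(9, 11): e=[0,50,10] → .  [on edge]
    (0,6)@(1, 13): e=[36,-6,30] → .
    (1,6)@(3, 13): e=[24,6,30] → X
    (3,6)@(7, 13): e=[0,30,30] → .  [on edge]
    (1,7)@(3, 15): e=[12,-2,50] → .
    (2,7)@(5, 15): e=[0,10,50] → .  [on edge]
  covered (6 px):
    . . . . . .
    . . . . . .
    . . . . . .
    . . . . . .
    . . . . . .
    X X X X . .
    . X X . . .
    . . . . . .

Final: [14,10,36]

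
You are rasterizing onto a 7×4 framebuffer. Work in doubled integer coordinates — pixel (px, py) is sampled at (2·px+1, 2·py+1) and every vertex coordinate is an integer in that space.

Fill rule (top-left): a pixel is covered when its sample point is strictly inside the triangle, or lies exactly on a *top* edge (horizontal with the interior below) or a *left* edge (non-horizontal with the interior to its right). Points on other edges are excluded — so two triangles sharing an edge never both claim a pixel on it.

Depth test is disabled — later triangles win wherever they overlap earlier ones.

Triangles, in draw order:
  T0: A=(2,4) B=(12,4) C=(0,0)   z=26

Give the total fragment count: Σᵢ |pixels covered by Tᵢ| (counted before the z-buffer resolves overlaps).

T0:
  2·area = 40  (B↔C swapped to make it positive)
  edge (2, 4)→(0, 0): d=(-2,-4) top-left  bias=+0
  edge (0, 0)→(12, 4): d=(12,4) right/bottom  bias=-1
  edge (12, 4)→(2, 4): d=(-10,0) right/bottom  bias=-1
    (0,0)@(1, 1): e=[2,8,30] → X
    (1,0)@(3, 1): e=[10,0,30] → .  [on edge]
    (0,1)@(1, 3): e=[-2,32,10] → .
    (1,1)@(3, 3): e=[6,24,10] → X
    (2,1)@(5, 3): e=[14,16,10] → X
    (3,1)@(7, 3): e=[22,8,10] → X
    (4,1)@(9, 3): e=[30,0,10] → .  [on edge]
    (1,2)@(3, 5): e=[2,48,-10] → .
    (2,2)@(5, 5): e=[10,40,-10] → .
    (3,2)@(7, 5): e=[18,32,-10] → .
  covered (4 px):
    X . . . . . .
    . X X X . . .
    . . . . . . .
    . . . . . . .

Final: 4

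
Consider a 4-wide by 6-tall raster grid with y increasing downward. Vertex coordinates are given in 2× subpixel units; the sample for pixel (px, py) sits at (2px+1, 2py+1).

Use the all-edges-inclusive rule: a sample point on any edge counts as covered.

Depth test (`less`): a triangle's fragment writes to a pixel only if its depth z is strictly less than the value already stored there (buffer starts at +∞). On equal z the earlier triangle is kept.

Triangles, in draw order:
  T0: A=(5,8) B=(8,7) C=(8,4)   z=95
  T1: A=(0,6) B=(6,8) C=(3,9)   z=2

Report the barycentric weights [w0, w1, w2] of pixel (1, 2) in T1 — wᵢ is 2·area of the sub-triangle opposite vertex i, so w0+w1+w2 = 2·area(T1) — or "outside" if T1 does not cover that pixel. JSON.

T0:
  2·area = 9  (B↔C swapped to make it positive)
  edge (5, 8)→(8, 4): d=(3,-4) inclusive
  edge (8, 4)→(8, 7): d=(0,3) inclusive
  edge (8, 7)→(5, 8): d=(-3,1) inclusive
    (3,3)@(7, 7): e=[5,3,1] → █
    (3,4)@(7, 9): e=[11,3,-5] → ·
  covered (1 px):
    · · · ·
    · · · ·
    · · · ·
    · · · █
    · · · ·
    · · · ·
T1:
  2·area = 12
  edge (0, 6)→(6, 8): d=(6,2) inclusive
  edge (6, 8)→(3, 9): d=(-3,1) inclusive
  edge (3, 9)→(0, 6): d=(-3,-3) inclusive
    (0,3)@(1, 7): e=[4,8,0] → █  [on edge]
    (1,3)@(3, 7): e=[0,6,6] → █  [on edge]
    (2,3)@(5, 7): e=[-4,4,12] → ·
    (0,4)@(1, 9): e=[16,2,-6] → ·
    (1,4)@(3, 9): e=[12,0,0] → █  [on edge]
    (2,4)@(5, 9): e=[8,-2,6] → ·
    (1,5)@(3, 11): e=[24,-6,-6] → ·
    (2,5)@(5, 11): e=[20,-8,0] → ·  [on edge]
  covered (3 px):
    · · · ·
    · · · ·
    · · · ·
    █ █ · ·
    · █ · ·
    · · · ·

Result: "outside"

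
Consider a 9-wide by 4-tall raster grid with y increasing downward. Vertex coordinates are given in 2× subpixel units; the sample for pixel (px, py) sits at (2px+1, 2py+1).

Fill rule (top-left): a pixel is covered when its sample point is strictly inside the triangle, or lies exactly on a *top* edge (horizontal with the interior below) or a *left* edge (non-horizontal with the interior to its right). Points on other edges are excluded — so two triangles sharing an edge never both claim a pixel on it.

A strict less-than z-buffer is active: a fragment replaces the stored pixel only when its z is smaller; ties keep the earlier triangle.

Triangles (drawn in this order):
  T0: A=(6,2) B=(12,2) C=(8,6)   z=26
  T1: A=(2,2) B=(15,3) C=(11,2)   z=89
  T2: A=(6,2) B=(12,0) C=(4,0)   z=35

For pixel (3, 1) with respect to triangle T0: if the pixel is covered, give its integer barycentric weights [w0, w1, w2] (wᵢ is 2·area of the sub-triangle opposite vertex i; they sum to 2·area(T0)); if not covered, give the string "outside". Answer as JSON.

T0:
  2·area = 24
  edge (6, 2)→(12, 2): d=(6,0) top-left  bias=+0
  edge (12, 2)→(8, 6): d=(-4,4) right/bottom  bias=-1
  edge (8, 6)→(6, 2): d=(-2,-4) top-left  bias=+0
    (6,0)@(13, 1): e=[-6,0,30] → ·  [on edge]
    (3,1)@(7, 3): e=[6,16,2] → █
    (4,1)@(9, 3): e=[6,8,10] → █
    (5,1)@(11, 3): e=[6,0,18] → ·  [on edge]
    (3,2)@(7, 5): e=[18,8,-2] → ·
    (4,2)@(9, 5): e=[18,0,6] → ·  [on edge]
    (3,3)@(7, 7): e=[30,0,-6] → ·  [on edge]
  covered (2 px):
    · · · · · · · · ·
    · · · █ █ · · · ·
    · · · · · · · · ·
    · · · · · · · · ·
T1:
  2·area = 9  (B↔C swapped to make it positive)
  edge (2, 2)→(11, 2): d=(9,0) top-left  bias=+0
  edge (11, 2)→(15, 3): d=(4,1) right/bottom  bias=-1
  edge (15, 3)→(2, 2): d=(-13,-1) top-left  bias=+0
    (3,0)@(7, 1): e=[-9,0,18] → ·  [on edge]
    (7,1)@(15, 3): e=[9,0,0] → ·  [on edge]
  covered (0 px):
    · · · · · · · · ·
    · · · · · · · · ·
    · · · · · · · · ·
    · · · · · · · · ·
T2:
  2·area = 16  (B↔C swapped to make it positive)
  edge (6, 2)→(4, 0): d=(-2,-2) top-left  bias=+0
  edge (4, 0)→(12, 0): d=(8,0) top-left  bias=+0
  edge (12, 0)→(6, 2): d=(-6,2) right/bottom  bias=-1
    (2,0)@(5, 1): e=[0,8,8] → █  [on edge]
    (3,0)@(7, 1): e=[4,8,4] → █
    (4,0)@(9, 1): e=[8,8,0] → ·  [on edge]
    (1,1)@(3, 3): e=[-8,24,0] → ·  [on edge]
    (2,1)@(5, 3): e=[-4,24,-4] → ·
    (3,1)@(7, 3): e=[0,24,-8] → ·  [on edge]
    (4,2)@(9, 5): e=[0,40,-24] → ·  [on edge]
    (5,3)@(11, 7): e=[0,56,-40] → ·  [on edge]
  covered (2 px):
    · · █ █ · · · · ·
    · · · · · · · · ·
    · · · · · · · · ·
    · · · · · · · · ·

Answer: [16,2,6]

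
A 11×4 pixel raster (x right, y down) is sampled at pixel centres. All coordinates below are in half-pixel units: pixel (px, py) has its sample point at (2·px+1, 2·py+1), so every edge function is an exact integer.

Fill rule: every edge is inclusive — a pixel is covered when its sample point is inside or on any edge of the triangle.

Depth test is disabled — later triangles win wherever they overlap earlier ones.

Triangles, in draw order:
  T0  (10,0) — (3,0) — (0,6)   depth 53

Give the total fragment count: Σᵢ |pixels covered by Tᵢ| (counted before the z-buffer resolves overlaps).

T0:
  2·area = 42  (B↔C swapped to make it positive)
  edge (10, 0)→(0, 6): d=(-10,6) inclusive
  edge (0, 6)→(3, 0): d=(3,-6) inclusive
  edge (3, 0)→(10, 0): d=(7,0) inclusive
    (1,0)@(3, 1): e=[32,3,7] → █
    (2,0)@(5, 1): e=[20,15,7] → █
    (3,0)@(7, 1): e=[8,27,7] → █
    (4,0)@(9, 1): e=[-4,39,7] → ·
    (1,1)@(3, 3): e=[12,9,21] → █
    (2,1)@(5, 3): e=[0,21,21] → █  [on edge]
    (3,1)@(7, 3): e=[-12,33,21] → ·
    (0,2)@(1, 5): e=[4,3,35] → █
    (1,2)@(3, 5): e=[-8,15,35] → ·
    (2,2)@(5, 5): e=[-20,27,35] → ·
    (0,3)@(1, 7): e=[-16,9,49] → ·
  covered (6 px):
    · █ █ █ · · · · · · ·
    · █ █ · · · · · · · ·
    █ · · · · · · · · · ·
    · · · · · · · · · · ·

Answer: 6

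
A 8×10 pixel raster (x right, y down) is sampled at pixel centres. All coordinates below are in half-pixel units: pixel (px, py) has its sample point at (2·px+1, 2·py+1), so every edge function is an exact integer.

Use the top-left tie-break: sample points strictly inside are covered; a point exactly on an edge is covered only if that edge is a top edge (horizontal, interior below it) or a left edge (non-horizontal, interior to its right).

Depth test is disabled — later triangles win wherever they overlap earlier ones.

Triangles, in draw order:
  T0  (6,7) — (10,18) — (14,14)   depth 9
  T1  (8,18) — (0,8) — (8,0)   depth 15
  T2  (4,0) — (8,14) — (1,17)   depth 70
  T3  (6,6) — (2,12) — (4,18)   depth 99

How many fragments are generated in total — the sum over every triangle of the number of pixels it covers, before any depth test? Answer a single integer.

T0:
  2·area = 60  (B↔C swapped to make it positive)
  edge (6, 7)→(14, 14): d=(8,7) right/bottom  bias=-1
  edge (14, 14)→(10, 18): d=(-4,4) right/bottom  bias=-1
  edge (10, 18)→(6, 7): d=(-4,-11) top-left  bias=+0
    (3,4)@(7, 9): e=[9,48,3] → #
    (4,4)@(9, 9): e=[-5,40,25] → ·
    (3,5)@(7, 11): e=[25,40,-5] → ·
    (4,5)@(9, 11): e=[11,32,17] → #
    (5,5)@(11, 11): e=[-3,24,39] → ·
    (4,6)@(9, 13): e=[27,24,9] → #
    (5,6)@(11, 13): e=[13,16,31] → #
    (6,6)@(13, 13): e=[-1,8,53] → ·
    (7,6)@(15, 13): e=[-15,0,75] → ·  [on edge]
    (4,7)@(9, 15): e=[43,16,1] → #
    (6,7)@(13, 15): e=[15,0,45] → ·  [on edge]
    (4,8)@(9, 17): e=[59,8,-7] → ·
    (5,8)@(11, 17): e=[45,0,15] → ·  [on edge]
    (4,9)@(9, 19): e=[75,0,-15] → ·  [on edge]
  covered (6 px):
    · · · · · · · ·
    · · · · · · · ·
    · · · · · · · ·
    · · · · · · · ·
    · · · # · · · ·
    · · · · # · · ·
    · · · · # # · ·
    · · · · # # · ·
    · · · · · · · ·
    · · · · · · · ·
T1:
  2·area = 144
  edge (8, 18)→(0, 8): d=(-8,-10) top-left  bias=+0
  edge (0, 8)→(8, 0): d=(8,-8) top-left  bias=+0
  edge (8, 0)→(8, 18): d=(0,18) right/bottom  bias=-1
    (3,0)@(7, 1): e=[126,0,18] → #  [on edge]
    (4,0)@(9, 1): e=[146,16,-18] → ·
    (2,1)@(5, 3): e=[90,0,54] → #  [on edge]
    (4,1)@(9, 3): e=[130,32,-18] → ·
    (1,2)@(3, 5): e=[54,0,90] → #  [on edge]
    (4,2)@(9, 5): e=[114,48,-18] → ·
    (0,3)@(1, 7): e=[18,0,126] → #  [on edge]
    (4,3)@(9, 7): e=[98,64,-18] → ·
    (0,4)@(1, 9): e=[2,16,126] → #
    (4,4)@(9, 9): e=[82,80,-18] → ·
    (0,5)@(1, 11): e=[-14,32,126] → ·
    (1,5)@(3, 11): e=[6,48,90] → #
  covered (20 px):
    · · · # · · · ·
    · · # # · · · ·
    · # # # · · · ·
    # # # # · · · ·
    # # # # · · · ·
    · # # # · · · ·
    · · # # · · · ·
    · · · # · · · ·
    · · · · · · · ·
    · · · · · · · ·
T2:
  2·area = 110
  edge (4, 0)→(8, 14): d=(4,14) right/bottom  bias=-1
  edge (8, 14)→(1, 17): d=(-7,3) right/bottom  bias=-1
  edge (1, 17)→(4, 0): d=(3,-17) top-left  bias=+0
    (2,2)@(5, 5): e=[6,72,32] → #
    (3,2)@(7, 5): e=[-22,66,66] → ·
    (1,3)@(3, 7): e=[42,64,4] → #
    (3,3)@(7, 7): e=[-14,52,72] → ·
    (1,4)@(3, 9): e=[50,50,10] → #
    (3,4)@(7, 9): e=[-6,38,78] → ·
    (1,5)@(3, 11): e=[58,36,16] → #
    (3,5)@(7, 11): e=[2,24,84] → #
    (4,5)@(9, 11): e=[-26,18,118] → ·
    (7,5)@(15, 11): e=[-110,0,220] → ·  [on edge]
    (1,6)@(3, 13): e=[66,22,22] → #
    (4,6)@(9, 13): e=[-18,4,124] → ·
    (0,8)@(1, 17): e=[110,0,0] → ·  [on edge]
  covered (13 px):
    · · · · · · · ·
    · · · · · · · ·
    · · # · · · · ·
    · # # · · · · ·
    · # # · · · · ·
    · # # # · · · ·
    · # # # · · · ·
    · # # · · · · ·
    · · · · · · · ·
    · · · · · · · ·
T3:
  2·area = 36  (B↔C swapped to make it positive)
  edge (6, 6)→(4, 18): d=(-2,12) right/bottom  bias=-1
  edge (4, 18)→(2, 12): d=(-2,-6) top-left  bias=+0
  edge (2, 12)→(6, 6): d=(4,-6) top-left  bias=+0
    (0,4)@(1, 9): e=[54,0,-18] → ·  [on edge]
    (2,4)@(5, 9): e=[6,24,6] → #
    (3,4)@(7, 9): e=[-18,36,18] → ·
    (1,5)@(3, 11): e=[26,8,2] → #
    (3,5)@(7, 11): e=[-22,32,26] → ·
    (1,6)@(3, 13): e=[22,4,10] → #
    (2,6)@(5, 13): e=[-2,16,22] → ·
    (1,7)@(3, 15): e=[18,0,18] → #  [on edge]
    (2,7)@(5, 15): e=[-6,12,30] → ·
    (1,8)@(3, 17): e=[14,-4,26] → ·
  covered (5 px):
    · · · · · · · ·
    · · · · · · · ·
    · · · · · · · ·
    · · · · · · · ·
    · · # · · · · ·
    · # # · · · · ·
    · # · · · · · ·
    · # · · · · · ·
    · · · · · · · ·
    · · · · · · · ·

Answer: 44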